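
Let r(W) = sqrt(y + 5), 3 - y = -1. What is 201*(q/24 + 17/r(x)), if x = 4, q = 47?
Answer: 12261/8 ≈ 1532.6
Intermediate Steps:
y = 4 (y = 3 - 1*(-1) = 3 + 1 = 4)
r(W) = 3 (r(W) = sqrt(4 + 5) = sqrt(9) = 3)
201*(q/24 + 17/r(x)) = 201*(47/24 + 17/3) = 201*(61/8) = 12261/8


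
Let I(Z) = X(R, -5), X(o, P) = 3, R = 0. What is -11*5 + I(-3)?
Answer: -52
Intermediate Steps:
I(Z) = 3
-11*5 + I(-3) = -11*5 + 3 = -55 + 3 = -52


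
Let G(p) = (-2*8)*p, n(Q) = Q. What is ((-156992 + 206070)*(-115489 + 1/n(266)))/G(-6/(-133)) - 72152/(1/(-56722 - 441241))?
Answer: 4203026403443/96 ≈ 4.3782e+10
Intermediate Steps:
G(p) = -16*p
((-156992 + 206070)*(-115489 + 1/n(266)))/G(-6/(-133)) - 72152/(1/(-56722 - 441241)) = ((-156992 + 206070)*(-115489 + 1/266))/((-(-96)/(-133))) - 72152/(1/(-56722 - 441241)) = (49078*(-115489 + 1/266))/((-(-96)*(-1)/133)) - 72152/(1/(-497963)) = (49078*(-30720073/266))/((-16*6/133)) - 72152/(-1/497963) = -753839871347/(133*(-96/133)) - 72152*(-497963) = -753839871347/133*(-133/96) + 35929026376 = 753839871347/96 + 35929026376 = 4203026403443/96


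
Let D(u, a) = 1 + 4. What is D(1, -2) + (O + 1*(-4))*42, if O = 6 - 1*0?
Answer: 89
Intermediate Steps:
D(u, a) = 5
O = 6 (O = 6 + 0 = 6)
D(1, -2) + (O + 1*(-4))*42 = 5 + (6 + 1*(-4))*42 = 5 + (6 - 4)*42 = 5 + 2*42 = 5 + 84 = 89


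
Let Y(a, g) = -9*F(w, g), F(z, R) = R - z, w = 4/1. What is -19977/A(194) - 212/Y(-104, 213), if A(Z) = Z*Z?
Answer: -29597905/70793316 ≈ -0.41809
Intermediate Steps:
A(Z) = Z²
w = 4 (w = 4*1 = 4)
Y(a, g) = 36 - 9*g (Y(a, g) = -9*(g - 1*4) = -9*(g - 4) = -9*(-4 + g) = 36 - 9*g)
-19977/A(194) - 212/Y(-104, 213) = -19977/(194²) - 212/(36 - 9*213) = -19977/37636 - 212/(36 - 1917) = -19977*1/37636 - 212/(-1881) = -19977/37636 - 212*(-1/1881) = -19977/37636 + 212/1881 = -29597905/70793316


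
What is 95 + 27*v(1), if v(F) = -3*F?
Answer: 14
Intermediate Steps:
95 + 27*v(1) = 95 + 27*(-3*1) = 95 + 27*(-3) = 95 - 81 = 14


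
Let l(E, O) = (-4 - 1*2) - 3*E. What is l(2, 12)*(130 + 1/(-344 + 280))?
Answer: -24957/16 ≈ -1559.8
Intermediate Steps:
l(E, O) = -6 - 3*E (l(E, O) = (-4 - 2) - 3*E = -6 - 3*E)
l(2, 12)*(130 + 1/(-344 + 280)) = (-6 - 3*2)*(130 + 1/(-344 + 280)) = (-6 - 6)*(130 + 1/(-64)) = -12*(130 - 1/64) = -12*8319/64 = -24957/16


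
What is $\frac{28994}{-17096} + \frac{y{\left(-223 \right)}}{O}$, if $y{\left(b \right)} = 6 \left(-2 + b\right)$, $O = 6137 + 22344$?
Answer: $- \frac{424428857}{243455588} \approx -1.7434$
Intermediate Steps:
$O = 28481$
$y{\left(b \right)} = -12 + 6 b$
$\frac{28994}{-17096} + \frac{y{\left(-223 \right)}}{O} = \frac{28994}{-17096} + \frac{-12 + 6 \left(-223\right)}{28481} = 28994 \left(- \frac{1}{17096}\right) + \left(-12 - 1338\right) \frac{1}{28481} = - \frac{14497}{8548} - \frac{1350}{28481} = - \frac{424428857}{243455588}$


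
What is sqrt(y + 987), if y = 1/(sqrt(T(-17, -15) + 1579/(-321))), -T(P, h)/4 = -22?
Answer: sqrt(701989498707 + 26669*sqrt(8560749))/26669 ≈ 31.418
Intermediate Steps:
T(P, h) = 88 (T(P, h) = -4*(-22) = 88)
y = sqrt(8560749)/26669 (y = 1/(sqrt(88 + 1579/(-321))) = 1/(sqrt(88 + 1579*(-1/321))) = 1/(sqrt(88 - 1579/321)) = 1/(sqrt(26669/321)) = 1/(sqrt(8560749)/321) = sqrt(8560749)/26669 ≈ 0.10971)
sqrt(y + 987) = sqrt(sqrt(8560749)/26669 + 987) = sqrt(987 + sqrt(8560749)/26669)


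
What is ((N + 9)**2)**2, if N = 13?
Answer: 234256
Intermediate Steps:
((N + 9)**2)**2 = ((13 + 9)**2)**2 = (22**2)**2 = 484**2 = 234256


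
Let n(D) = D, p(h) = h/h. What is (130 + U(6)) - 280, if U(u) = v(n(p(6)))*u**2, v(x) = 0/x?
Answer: -150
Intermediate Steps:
p(h) = 1
v(x) = 0
U(u) = 0 (U(u) = 0*u**2 = 0)
(130 + U(6)) - 280 = (130 + 0) - 280 = 130 - 280 = -150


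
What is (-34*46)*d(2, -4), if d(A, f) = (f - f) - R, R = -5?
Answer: -7820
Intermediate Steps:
d(A, f) = 5 (d(A, f) = (f - f) - 1*(-5) = 0 + 5 = 5)
(-34*46)*d(2, -4) = -34*46*5 = -1564*5 = -7820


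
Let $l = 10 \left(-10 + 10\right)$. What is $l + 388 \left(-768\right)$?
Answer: $-297984$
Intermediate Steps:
$l = 0$ ($l = 10 \cdot 0 = 0$)
$l + 388 \left(-768\right) = 0 + 388 \left(-768\right) = 0 - 297984 = -297984$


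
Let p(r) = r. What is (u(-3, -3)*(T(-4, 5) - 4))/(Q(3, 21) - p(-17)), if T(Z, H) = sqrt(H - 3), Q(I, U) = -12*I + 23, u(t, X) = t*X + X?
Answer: -6 + 3*sqrt(2)/2 ≈ -3.8787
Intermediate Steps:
u(t, X) = X + X*t (u(t, X) = X*t + X = X + X*t)
Q(I, U) = 23 - 12*I
T(Z, H) = sqrt(-3 + H)
(u(-3, -3)*(T(-4, 5) - 4))/(Q(3, 21) - p(-17)) = ((-3*(1 - 3))*(sqrt(-3 + 5) - 4))/((23 - 12*3) - 1*(-17)) = ((-3*(-2))*(sqrt(2) - 4))/((23 - 36) + 17) = (6*(-4 + sqrt(2)))/(-13 + 17) = (-24 + 6*sqrt(2))/4 = (-24 + 6*sqrt(2))*(1/4) = -6 + 3*sqrt(2)/2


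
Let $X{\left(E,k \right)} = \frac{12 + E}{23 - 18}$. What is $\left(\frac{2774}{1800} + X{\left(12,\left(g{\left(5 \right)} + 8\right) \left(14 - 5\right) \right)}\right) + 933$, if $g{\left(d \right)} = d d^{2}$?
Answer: $\frac{845407}{900} \approx 939.34$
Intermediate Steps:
$g{\left(d \right)} = d^{3}$
$X{\left(E,k \right)} = \frac{12}{5} + \frac{E}{5}$ ($X{\left(E,k \right)} = \frac{12 + E}{5} = \left(12 + E\right) \frac{1}{5} = \frac{12}{5} + \frac{E}{5}$)
$\left(\frac{2774}{1800} + X{\left(12,\left(g{\left(5 \right)} + 8\right) \left(14 - 5\right) \right)}\right) + 933 = \left(\frac{2774}{1800} + \left(\frac{12}{5} + \frac{1}{5} \cdot 12\right)\right) + 933 = \left(2774 \cdot \frac{1}{1800} + \left(\frac{12}{5} + \frac{12}{5}\right)\right) + 933 = \left(\frac{1387}{900} + \frac{24}{5}\right) + 933 = \frac{5707}{900} + 933 = \frac{845407}{900}$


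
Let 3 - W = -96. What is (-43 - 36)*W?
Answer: -7821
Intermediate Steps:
W = 99 (W = 3 - 1*(-96) = 3 + 96 = 99)
(-43 - 36)*W = (-43 - 36)*99 = -79*99 = -7821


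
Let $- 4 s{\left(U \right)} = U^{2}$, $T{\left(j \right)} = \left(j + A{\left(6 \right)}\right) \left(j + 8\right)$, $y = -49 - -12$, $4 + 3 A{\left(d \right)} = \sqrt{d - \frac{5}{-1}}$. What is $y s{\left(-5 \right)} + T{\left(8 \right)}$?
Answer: $\frac{4055}{12} + \frac{16 \sqrt{11}}{3} \approx 355.61$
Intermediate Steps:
$A{\left(d \right)} = - \frac{4}{3} + \frac{\sqrt{5 + d}}{3}$ ($A{\left(d \right)} = - \frac{4}{3} + \frac{\sqrt{d - \frac{5}{-1}}}{3} = - \frac{4}{3} + \frac{\sqrt{d - -5}}{3} = - \frac{4}{3} + \frac{\sqrt{d + 5}}{3} = - \frac{4}{3} + \frac{\sqrt{5 + d}}{3}$)
$y = -37$ ($y = -49 + 12 = -37$)
$T{\left(j \right)} = \left(8 + j\right) \left(- \frac{4}{3} + j + \frac{\sqrt{11}}{3}\right)$ ($T{\left(j \right)} = \left(j - \left(\frac{4}{3} - \frac{\sqrt{5 + 6}}{3}\right)\right) \left(j + 8\right) = \left(j - \left(\frac{4}{3} - \frac{\sqrt{11}}{3}\right)\right) \left(8 + j\right) = \left(- \frac{4}{3} + j + \frac{\sqrt{11}}{3}\right) \left(8 + j\right) = \left(8 + j\right) \left(- \frac{4}{3} + j + \frac{\sqrt{11}}{3}\right)$)
$s{\left(U \right)} = - \frac{U^{2}}{4}$
$y s{\left(-5 \right)} + T{\left(8 \right)} = - 37 \left(- \frac{\left(-5\right)^{2}}{4}\right) + \left(- \frac{32}{3} + 8^{2} + \frac{8 \sqrt{11}}{3} + \frac{20}{3} \cdot 8 + \frac{1}{3} \cdot 8 \sqrt{11}\right) = - 37 \left(\left(- \frac{1}{4}\right) 25\right) + \left(- \frac{32}{3} + 64 + \frac{8 \sqrt{11}}{3} + \frac{160}{3} + \frac{8 \sqrt{11}}{3}\right) = \left(-37\right) \left(- \frac{25}{4}\right) + \left(\frac{320}{3} + \frac{16 \sqrt{11}}{3}\right) = \frac{925}{4} + \left(\frac{320}{3} + \frac{16 \sqrt{11}}{3}\right) = \frac{4055}{12} + \frac{16 \sqrt{11}}{3}$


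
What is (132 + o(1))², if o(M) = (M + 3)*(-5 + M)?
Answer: 13456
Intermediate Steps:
o(M) = (-5 + M)*(3 + M) (o(M) = (3 + M)*(-5 + M) = (-5 + M)*(3 + M))
(132 + o(1))² = (132 + (-15 + 1² - 2*1))² = (132 + (-15 + 1 - 2))² = (132 - 16)² = 116² = 13456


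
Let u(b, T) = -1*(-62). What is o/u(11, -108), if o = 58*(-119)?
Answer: -3451/31 ≈ -111.32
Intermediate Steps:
u(b, T) = 62
o = -6902
o/u(11, -108) = -6902/62 = -6902*1/62 = -3451/31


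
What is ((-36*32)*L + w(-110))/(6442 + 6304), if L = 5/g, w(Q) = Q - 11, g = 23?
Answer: -8543/293158 ≈ -0.029141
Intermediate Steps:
w(Q) = -11 + Q
L = 5/23 ≈ 0.21739
((-36*32)*L + w(-110))/(6442 + 6304) = (-36*32*(5/23) + (-11 - 110))/(6442 + 6304) = (-1152*5/23 - 121)/12746 = (-5760/23 - 121)*(1/12746) = -8543/23*1/12746 = -8543/293158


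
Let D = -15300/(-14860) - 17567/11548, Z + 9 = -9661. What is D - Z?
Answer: 82965967819/8580164 ≈ 9669.5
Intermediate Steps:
Z = -9670 (Z = -9 - 9661 = -9670)
D = -4218061/8580164 (D = -15300*(-1/14860) - 17567*1/11548 = 765/743 - 17567/11548 = -4218061/8580164 ≈ -0.49161)
D - Z = -4218061/8580164 - 1*(-9670) = -4218061/8580164 + 9670 = 82965967819/8580164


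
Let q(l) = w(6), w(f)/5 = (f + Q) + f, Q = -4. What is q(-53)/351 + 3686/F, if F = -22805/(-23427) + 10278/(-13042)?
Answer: 98824771431071/4970169126 ≈ 19884.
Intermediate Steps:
w(f) = -20 + 10*f (w(f) = 5*((f - 4) + f) = 5*((-4 + f) + f) = 5*(-4 + 2*f) = -20 + 10*f)
q(l) = 40 (q(l) = -20 + 10*6 = -20 + 60 = 40)
F = 28320052/152767467 (F = -22805*(-1/23427) + 10278*(-1/13042) = 22805/23427 - 5139/6521 = 28320052/152767467 ≈ 0.18538)
q(-53)/351 + 3686/F = 40/351 + 3686/(28320052/152767467) = 40*(1/351) + 3686*(152767467/28320052) = 40/351 + 281550441681/14160026 = 98824771431071/4970169126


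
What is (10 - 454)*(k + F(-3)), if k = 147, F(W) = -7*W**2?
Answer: -37296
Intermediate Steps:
(10 - 454)*(k + F(-3)) = (10 - 454)*(147 - 7*(-3)**2) = -444*(147 - 7*9) = -444*(147 - 63) = -444*84 = -37296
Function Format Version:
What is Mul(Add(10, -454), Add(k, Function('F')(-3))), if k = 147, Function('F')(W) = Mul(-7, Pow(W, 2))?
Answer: -37296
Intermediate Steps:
Mul(Add(10, -454), Add(k, Function('F')(-3))) = Mul(Add(10, -454), Add(147, Mul(-7, Pow(-3, 2)))) = Mul(-444, Add(147, Mul(-7, 9))) = Mul(-444, Add(147, -63)) = Mul(-444, 84) = -37296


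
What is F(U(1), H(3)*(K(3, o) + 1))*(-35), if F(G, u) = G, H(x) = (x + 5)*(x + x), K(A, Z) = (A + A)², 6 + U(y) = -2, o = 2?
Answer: 280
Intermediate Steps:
U(y) = -8 (U(y) = -6 - 2 = -8)
K(A, Z) = 4*A² (K(A, Z) = (2*A)² = 4*A²)
H(x) = 2*x*(5 + x) (H(x) = (5 + x)*(2*x) = 2*x*(5 + x))
F(U(1), H(3)*(K(3, o) + 1))*(-35) = -8*(-35) = 280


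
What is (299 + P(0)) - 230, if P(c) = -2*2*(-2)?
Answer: 77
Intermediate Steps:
P(c) = 8 (P(c) = -4*(-2) = 8)
(299 + P(0)) - 230 = (299 + 8) - 230 = 307 - 230 = 77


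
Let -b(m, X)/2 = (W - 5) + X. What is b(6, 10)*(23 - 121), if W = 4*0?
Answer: 980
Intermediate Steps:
W = 0
b(m, X) = 10 - 2*X (b(m, X) = -2*((0 - 5) + X) = -2*(-5 + X) = 10 - 2*X)
b(6, 10)*(23 - 121) = (10 - 2*10)*(23 - 121) = (10 - 20)*(-98) = -10*(-98) = 980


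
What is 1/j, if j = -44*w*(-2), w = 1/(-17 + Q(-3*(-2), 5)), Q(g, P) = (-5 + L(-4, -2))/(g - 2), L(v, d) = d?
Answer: -75/352 ≈ -0.21307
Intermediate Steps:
Q(g, P) = -7/(-2 + g) (Q(g, P) = (-5 - 2)/(g - 2) = -7/(-2 + g))
w = -4/75 (w = 1/(-17 - 7/(-2 - 3*(-2))) = 1/(-17 - 7/(-2 + 6)) = 1/(-17 - 7/4) = 1/(-75/4) = -4/75 ≈ -0.053333)
j = -352/75 (j = -44*(-4/75)*(-2) = (176/75)*(-2) = -352/75 ≈ -4.6933)
1/j = 1/(-352/75) = -75/352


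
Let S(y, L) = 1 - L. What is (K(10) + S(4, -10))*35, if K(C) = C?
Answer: 735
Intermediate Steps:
(K(10) + S(4, -10))*35 = (10 + (1 - 1*(-10)))*35 = (10 + (1 + 10))*35 = (10 + 11)*35 = 21*35 = 735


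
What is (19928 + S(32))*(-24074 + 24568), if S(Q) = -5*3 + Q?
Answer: 9852830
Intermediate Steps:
S(Q) = -15 + Q
(19928 + S(32))*(-24074 + 24568) = (19928 + (-15 + 32))*(-24074 + 24568) = (19928 + 17)*494 = 19945*494 = 9852830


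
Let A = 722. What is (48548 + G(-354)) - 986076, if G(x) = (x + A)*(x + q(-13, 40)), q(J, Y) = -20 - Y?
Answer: -1089880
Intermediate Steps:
G(x) = (-60 + x)*(722 + x) (G(x) = (x + 722)*(x + (-20 - 1*40)) = (722 + x)*(x + (-20 - 40)) = (722 + x)*(x - 60) = (722 + x)*(-60 + x) = (-60 + x)*(722 + x))
(48548 + G(-354)) - 986076 = (48548 + (-43320 + (-354)**2 + 662*(-354))) - 986076 = (48548 + (-43320 + 125316 - 234348)) - 986076 = (48548 - 152352) - 986076 = -103804 - 986076 = -1089880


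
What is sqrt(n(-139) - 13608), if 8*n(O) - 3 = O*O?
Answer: 11*I*sqrt(370)/2 ≈ 105.79*I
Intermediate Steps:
n(O) = 3/8 + O**2/8 (n(O) = 3/8 + (O*O)/8 = 3/8 + O**2/8)
sqrt(n(-139) - 13608) = sqrt((3/8 + (1/8)*(-139)**2) - 13608) = sqrt((3/8 + (1/8)*19321) - 13608) = sqrt((3/8 + 19321/8) - 13608) = sqrt(4831/2 - 13608) = sqrt(-22385/2) = 11*I*sqrt(370)/2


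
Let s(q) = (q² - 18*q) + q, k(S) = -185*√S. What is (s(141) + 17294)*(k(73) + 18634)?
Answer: 648053252 - 6433930*√73 ≈ 5.9308e+8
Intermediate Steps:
s(q) = q² - 17*q
(s(141) + 17294)*(k(73) + 18634) = (141*(-17 + 141) + 17294)*(-185*√73 + 18634) = (141*124 + 17294)*(18634 - 185*√73) = (17484 + 17294)*(18634 - 185*√73) = 34778*(18634 - 185*√73) = 648053252 - 6433930*√73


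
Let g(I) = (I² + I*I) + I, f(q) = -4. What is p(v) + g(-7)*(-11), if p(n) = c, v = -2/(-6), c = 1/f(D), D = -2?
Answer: -4005/4 ≈ -1001.3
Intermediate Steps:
c = -¼ (c = 1/(-4) = -¼ ≈ -0.25000)
v = ⅓ (v = -2*(-⅙) = ⅓ ≈ 0.33333)
p(n) = -¼
g(I) = I + 2*I² (g(I) = (I² + I²) + I = 2*I² + I = I + 2*I²)
p(v) + g(-7)*(-11) = -¼ - 7*(1 + 2*(-7))*(-11) = -¼ - 7*(1 - 14)*(-11) = -¼ - 7*(-13)*(-11) = -¼ + 91*(-11) = -¼ - 1001 = -4005/4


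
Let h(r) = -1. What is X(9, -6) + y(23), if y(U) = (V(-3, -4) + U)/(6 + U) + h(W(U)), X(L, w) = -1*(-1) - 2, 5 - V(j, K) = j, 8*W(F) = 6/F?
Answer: -27/29 ≈ -0.93103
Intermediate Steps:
W(F) = 3/(4*F) (W(F) = (6/F)/8 = 3/(4*F))
V(j, K) = 5 - j
X(L, w) = -1 (X(L, w) = 1 - 2 = -1)
y(U) = -1 + (8 + U)/(6 + U) (y(U) = ((5 - 1*(-3)) + U)/(6 + U) - 1 = ((5 + 3) + U)/(6 + U) - 1 = (8 + U)/(6 + U) - 1 = -1 + (8 + U)/(6 + U))
X(9, -6) + y(23) = -1 + 2/(6 + 23) = -1 + 2/29 = -27/29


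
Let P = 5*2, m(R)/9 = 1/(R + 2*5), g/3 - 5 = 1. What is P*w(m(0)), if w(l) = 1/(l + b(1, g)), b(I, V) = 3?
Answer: 100/39 ≈ 2.5641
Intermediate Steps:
g = 18 (g = 15 + 3*1 = 15 + 3 = 18)
m(R) = 9/(10 + R) (m(R) = 9/(R + 2*5) = 9/(R + 10) = 9/(10 + R))
w(l) = 1/(3 + l) (w(l) = 1/(l + 3) = 1/(3 + l))
P = 10
P*w(m(0)) = 10/(3 + 9/(10 + 0)) = 10/(3 + 9/10) = 10/(39/10) = 10*(10/39) = 100/39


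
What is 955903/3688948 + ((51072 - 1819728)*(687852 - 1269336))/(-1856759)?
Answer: -3793878961514151415/6849487399532 ≈ -5.5389e+5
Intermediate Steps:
955903/3688948 + ((51072 - 1819728)*(687852 - 1269336))/(-1856759) = 955903*(1/3688948) - 1768656*(-581484)*(-1/1856759) = 955903/3688948 + 1028445165504*(-1/1856759) = 955903/3688948 - 1028445165504/1856759 = -3793878961514151415/6849487399532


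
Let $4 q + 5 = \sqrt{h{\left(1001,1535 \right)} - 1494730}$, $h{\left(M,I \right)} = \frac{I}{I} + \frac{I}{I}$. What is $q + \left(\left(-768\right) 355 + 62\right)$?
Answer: $- \frac{1090317}{4} + \frac{i \sqrt{373682}}{2} \approx -2.7258 \cdot 10^{5} + 305.65 i$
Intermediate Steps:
$h{\left(M,I \right)} = 2$ ($h{\left(M,I \right)} = 1 + 1 = 2$)
$q = - \frac{5}{4} + \frac{i \sqrt{373682}}{2}$ ($q = - \frac{5}{4} + \frac{\sqrt{2 - 1494730}}{4} = - \frac{5}{4} + \frac{\sqrt{-1494728}}{4} = - \frac{5}{4} + \frac{2 i \sqrt{373682}}{4} = - \frac{5}{4} + \frac{i \sqrt{373682}}{2} \approx -1.25 + 305.65 i$)
$q + \left(\left(-768\right) 355 + 62\right) = \left(- \frac{5}{4} + \frac{i \sqrt{373682}}{2}\right) + \left(\left(-768\right) 355 + 62\right) = \left(- \frac{5}{4} + \frac{i \sqrt{373682}}{2}\right) + \left(-272640 + 62\right) = \left(- \frac{5}{4} + \frac{i \sqrt{373682}}{2}\right) - 272578 = - \frac{1090317}{4} + \frac{i \sqrt{373682}}{2}$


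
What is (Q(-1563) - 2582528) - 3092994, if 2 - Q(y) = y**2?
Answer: -8118489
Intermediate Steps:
Q(y) = 2 - y**2
(Q(-1563) - 2582528) - 3092994 = ((2 - 1*(-1563)**2) - 2582528) - 3092994 = ((2 - 1*2442969) - 2582528) - 3092994 = ((2 - 2442969) - 2582528) - 3092994 = (-2442967 - 2582528) - 3092994 = -5025495 - 3092994 = -8118489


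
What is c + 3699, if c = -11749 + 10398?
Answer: 2348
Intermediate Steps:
c = -1351
c + 3699 = -1351 + 3699 = 2348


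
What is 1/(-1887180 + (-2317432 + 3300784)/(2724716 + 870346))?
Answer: -599177/1130754686968 ≈ -5.2989e-7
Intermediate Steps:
1/(-1887180 + (-2317432 + 3300784)/(2724716 + 870346)) = 1/(-1887180 + 983352/3595062) = 1/(-1887180 + 983352*(1/3595062)) = 1/(-1887180 + 163892/599177) = 1/(-1130754686968/599177) = -599177/1130754686968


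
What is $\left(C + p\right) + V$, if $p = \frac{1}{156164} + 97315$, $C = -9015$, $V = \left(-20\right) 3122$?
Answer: $\frac{4038401041}{156164} \approx 25860.0$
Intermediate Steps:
$V = -62440$
$p = \frac{15197099661}{156164}$ ($p = \frac{1}{156164} + 97315 = \frac{15197099661}{156164} \approx 97315.0$)
$\left(C + p\right) + V = \left(-9015 + \frac{15197099661}{156164}\right) - 62440 = \frac{13789281201}{156164} - 62440 = \frac{4038401041}{156164}$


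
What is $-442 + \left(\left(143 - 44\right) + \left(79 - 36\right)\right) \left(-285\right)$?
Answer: $-40912$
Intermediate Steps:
$-442 + \left(\left(143 - 44\right) + \left(79 - 36\right)\right) \left(-285\right) = -442 + \left(99 + 43\right) \left(-285\right) = -442 + 142 \left(-285\right) = -442 - 40470 = -40912$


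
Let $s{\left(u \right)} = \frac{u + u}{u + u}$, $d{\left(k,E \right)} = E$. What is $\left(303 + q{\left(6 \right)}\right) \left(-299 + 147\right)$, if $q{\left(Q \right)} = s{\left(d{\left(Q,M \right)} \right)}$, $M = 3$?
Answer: $-46208$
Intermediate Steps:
$s{\left(u \right)} = 1$ ($s{\left(u \right)} = \frac{2 u}{2 u} = 2 u \frac{1}{2 u} = 1$)
$q{\left(Q \right)} = 1$
$\left(303 + q{\left(6 \right)}\right) \left(-299 + 147\right) = \left(303 + 1\right) \left(-299 + 147\right) = 304 \left(-152\right) = -46208$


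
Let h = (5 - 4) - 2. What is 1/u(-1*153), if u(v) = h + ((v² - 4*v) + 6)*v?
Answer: -1/3676132 ≈ -2.7202e-7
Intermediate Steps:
h = -1 (h = 1 - 2 = -1)
u(v) = -1 + v*(6 + v² - 4*v) (u(v) = -1 + ((v² - 4*v) + 6)*v = -1 + (6 + v² - 4*v)*v = -1 + v*(6 + v² - 4*v))
1/u(-1*153) = 1/(-1 + (-1*153)³ - 4*(-1*153)² + 6*(-1*153)) = 1/(-1 + (-153)³ - 4*(-153)² + 6*(-153)) = 1/(-1 - 3581577 - 4*23409 - 918) = 1/(-1 - 3581577 - 93636 - 918) = 1/(-3676132) = -1/3676132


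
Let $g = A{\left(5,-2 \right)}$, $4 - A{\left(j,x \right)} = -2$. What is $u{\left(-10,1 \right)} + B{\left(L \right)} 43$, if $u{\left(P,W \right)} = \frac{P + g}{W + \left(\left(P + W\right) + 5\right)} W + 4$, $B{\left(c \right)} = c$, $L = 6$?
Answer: $\frac{790}{3} \approx 263.33$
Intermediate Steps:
$A{\left(j,x \right)} = 6$ ($A{\left(j,x \right)} = 4 - -2 = 4 + 2 = 6$)
$g = 6$
$u{\left(P,W \right)} = 4 + \frac{W \left(6 + P\right)}{5 + P + 2 W}$ ($u{\left(P,W \right)} = \frac{P + 6}{W + \left(\left(P + W\right) + 5\right)} W + 4 = \frac{6 + P}{W + \left(5 + P + W\right)} W + 4 = \frac{6 + P}{5 + P + 2 W} W + 4 = \frac{W \left(6 + P\right)}{5 + P + 2 W} + 4 = 4 + \frac{W \left(6 + P\right)}{5 + P + 2 W}$)
$u{\left(-10,1 \right)} + B{\left(L \right)} 43 = \frac{20 + 4 \left(-10\right) + 14 \cdot 1 - 10}{5 - 10 + 2 \cdot 1} + 6 \cdot 43 = \frac{20 - 40 + 14 - 10}{5 - 10 + 2} + 258 = \frac{1}{-3} \left(-16\right) + 258 = \left(- \frac{1}{3}\right) \left(-16\right) + 258 = \frac{16}{3} + 258 = \frac{790}{3}$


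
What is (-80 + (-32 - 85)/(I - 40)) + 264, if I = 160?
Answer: 7321/40 ≈ 183.02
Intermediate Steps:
(-80 + (-32 - 85)/(I - 40)) + 264 = (-80 + (-32 - 85)/(160 - 40)) + 264 = (-80 - 117/120) + 264 = (-80 - 117*1/120) + 264 = (-80 - 39/40) + 264 = -3239/40 + 264 = 7321/40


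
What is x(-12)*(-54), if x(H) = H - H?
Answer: 0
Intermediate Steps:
x(H) = 0
x(-12)*(-54) = 0*(-54) = 0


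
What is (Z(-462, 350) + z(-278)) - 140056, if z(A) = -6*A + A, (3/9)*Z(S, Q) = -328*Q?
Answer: -483066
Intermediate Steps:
Z(S, Q) = -984*Q (Z(S, Q) = 3*(-328*Q) = -984*Q)
z(A) = -5*A
(Z(-462, 350) + z(-278)) - 140056 = (-984*350 - 5*(-278)) - 140056 = (-344400 + 1390) - 140056 = -343010 - 140056 = -483066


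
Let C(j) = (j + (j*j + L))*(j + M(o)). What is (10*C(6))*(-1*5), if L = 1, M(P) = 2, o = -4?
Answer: -17200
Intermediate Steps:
C(j) = (2 + j)*(1 + j + j²) (C(j) = (j + (j*j + 1))*(j + 2) = (j + (j² + 1))*(2 + j) = (j + (1 + j²))*(2 + j) = (1 + j + j²)*(2 + j) = (2 + j)*(1 + j + j²))
(10*C(6))*(-1*5) = (10*(2 + 6³ + 3*6 + 3*6²))*(-1*5) = (10*(2 + 216 + 18 + 3*36))*(-5) = (10*(2 + 216 + 18 + 108))*(-5) = (10*344)*(-5) = 3440*(-5) = -17200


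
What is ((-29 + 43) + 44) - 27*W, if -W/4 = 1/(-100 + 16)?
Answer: 397/7 ≈ 56.714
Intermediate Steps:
W = 1/21 (W = -4/(-100 + 16) = -4/(-84) = -4*(-1/84) = 1/21 ≈ 0.047619)
((-29 + 43) + 44) - 27*W = ((-29 + 43) + 44) - 27*1/21 = (14 + 44) - 9/7 = 58 - 9/7 = 397/7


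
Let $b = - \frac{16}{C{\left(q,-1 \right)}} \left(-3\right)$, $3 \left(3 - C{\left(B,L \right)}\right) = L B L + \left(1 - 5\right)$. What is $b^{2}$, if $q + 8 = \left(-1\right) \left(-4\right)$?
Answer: $\frac{20736}{289} \approx 71.751$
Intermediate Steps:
$q = -4$ ($q = -8 - -4 = -8 + 4 = -4$)
$C{\left(B,L \right)} = \frac{13}{3} - \frac{B L^{2}}{3}$ ($C{\left(B,L \right)} = 3 - \frac{L B L + \left(1 - 5\right)}{3} = 3 - \frac{B L L + \left(1 - 5\right)}{3} = 3 - \frac{B L^{2} - 4}{3} = 3 - \frac{-4 + B L^{2}}{3} = 3 - \left(- \frac{4}{3} + \frac{B L^{2}}{3}\right) = \frac{13}{3} - \frac{B L^{2}}{3}$)
$b = \frac{144}{17}$ ($b = - \frac{16}{\frac{13}{3} - - \frac{4 \left(-1\right)^{2}}{3}} \left(-3\right) = - \frac{16}{\frac{13}{3} - \left(- \frac{4}{3}\right) 1} \left(-3\right) = - \frac{16}{\frac{13}{3} + \frac{4}{3}} \left(-3\right) = - \frac{16}{\frac{17}{3}} \left(-3\right) = \left(-16\right) \frac{3}{17} \left(-3\right) = \left(- \frac{48}{17}\right) \left(-3\right) = \frac{144}{17} \approx 8.4706$)
$b^{2} = \left(\frac{144}{17}\right)^{2} = \frac{20736}{289}$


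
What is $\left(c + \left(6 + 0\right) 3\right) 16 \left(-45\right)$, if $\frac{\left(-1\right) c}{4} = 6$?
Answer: $4320$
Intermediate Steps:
$c = -24$ ($c = \left(-4\right) 6 = -24$)
$\left(c + \left(6 + 0\right) 3\right) 16 \left(-45\right) = \left(-24 + \left(6 + 0\right) 3\right) 16 \left(-45\right) = \left(-24 + 6 \cdot 3\right) 16 \left(-45\right) = \left(-24 + 18\right) 16 \left(-45\right) = \left(-6\right) 16 \left(-45\right) = \left(-96\right) \left(-45\right) = 4320$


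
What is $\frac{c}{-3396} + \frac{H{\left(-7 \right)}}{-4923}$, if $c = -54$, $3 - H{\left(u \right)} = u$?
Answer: $\frac{38647}{2786418} \approx 0.01387$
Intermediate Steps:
$H{\left(u \right)} = 3 - u$
$\frac{c}{-3396} + \frac{H{\left(-7 \right)}}{-4923} = - \frac{54}{-3396} + \frac{3 - -7}{-4923} = \left(-54\right) \left(- \frac{1}{3396}\right) + \left(3 + 7\right) \left(- \frac{1}{4923}\right) = \frac{9}{566} + 10 \left(- \frac{1}{4923}\right) = \frac{9}{566} - \frac{10}{4923} = \frac{38647}{2786418}$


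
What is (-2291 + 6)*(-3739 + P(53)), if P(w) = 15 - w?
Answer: 8630445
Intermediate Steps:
(-2291 + 6)*(-3739 + P(53)) = (-2291 + 6)*(-3739 + (15 - 1*53)) = -2285*(-3739 + (15 - 53)) = -2285*(-3739 - 38) = -2285*(-3777) = 8630445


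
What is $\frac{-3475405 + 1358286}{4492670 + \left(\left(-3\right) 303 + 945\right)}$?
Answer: $- \frac{2117119}{4492706} \approx -0.47123$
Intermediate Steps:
$\frac{-3475405 + 1358286}{4492670 + \left(\left(-3\right) 303 + 945\right)} = - \frac{2117119}{4492670 + \left(-909 + 945\right)} = - \frac{2117119}{4492670 + 36} = - \frac{2117119}{4492706}$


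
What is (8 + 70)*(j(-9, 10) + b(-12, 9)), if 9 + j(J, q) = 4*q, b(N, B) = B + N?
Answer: 2184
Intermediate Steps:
j(J, q) = -9 + 4*q
(8 + 70)*(j(-9, 10) + b(-12, 9)) = (8 + 70)*((-9 + 4*10) + (9 - 12)) = 78*((-9 + 40) - 3) = 78*(31 - 3) = 78*28 = 2184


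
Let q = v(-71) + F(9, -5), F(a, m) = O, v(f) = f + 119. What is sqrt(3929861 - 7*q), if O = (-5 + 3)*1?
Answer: sqrt(3929539) ≈ 1982.3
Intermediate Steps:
v(f) = 119 + f
O = -2 (O = -2*1 = -2)
F(a, m) = -2
q = 46 (q = (119 - 71) - 2 = 48 - 2 = 46)
sqrt(3929861 - 7*q) = sqrt(3929861 - 7*46) = sqrt(3929861 - 322) = sqrt(3929539)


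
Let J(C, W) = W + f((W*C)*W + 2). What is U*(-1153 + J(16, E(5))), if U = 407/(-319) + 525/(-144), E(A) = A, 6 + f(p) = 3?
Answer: 7885501/1392 ≈ 5664.9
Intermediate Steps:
f(p) = -3 (f(p) = -6 + 3 = -3)
J(C, W) = -3 + W (J(C, W) = W - 3 = -3 + W)
U = -6851/1392 (U = 407*(-1/319) + 525*(-1/144) = -37/29 - 175/48 = -6851/1392 ≈ -4.9217)
U*(-1153 + J(16, E(5))) = -6851*(-1153 + (-3 + 5))/1392 = -6851*(-1153 + 2)/1392 = -6851/1392*(-1151) = 7885501/1392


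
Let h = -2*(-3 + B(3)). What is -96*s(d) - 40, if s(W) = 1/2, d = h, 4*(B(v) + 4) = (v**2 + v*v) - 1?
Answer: -88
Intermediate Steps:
B(v) = -17/4 + v**2/2 (B(v) = -4 + ((v**2 + v*v) - 1)/4 = -4 + ((v**2 + v**2) - 1)/4 = -4 + (2*v**2 - 1)/4 = -4 + (-1 + 2*v**2)/4 = -4 + (-1/4 + v**2/2) = -17/4 + v**2/2)
h = 11/2 (h = -2*(-3 + (-17/4 + (1/2)*3**2)) = -2*(-3 + (-17/4 + (1/2)*9)) = -2*(-3 + (-17/4 + 9/2)) = -2*(-3 + 1/4) = -2*(-11/4) = 11/2 ≈ 5.5000)
d = 11/2 ≈ 5.5000
s(W) = 1/2 (s(W) = 1*(1/2) = 1/2)
-96*s(d) - 40 = -96*1/2 - 40 = -48 - 40 = -88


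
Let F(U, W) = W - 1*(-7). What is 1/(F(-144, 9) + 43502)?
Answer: 1/43518 ≈ 2.2979e-5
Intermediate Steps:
F(U, W) = 7 + W (F(U, W) = W + 7 = 7 + W)
1/(F(-144, 9) + 43502) = 1/((7 + 9) + 43502) = 1/(16 + 43502) = 1/43518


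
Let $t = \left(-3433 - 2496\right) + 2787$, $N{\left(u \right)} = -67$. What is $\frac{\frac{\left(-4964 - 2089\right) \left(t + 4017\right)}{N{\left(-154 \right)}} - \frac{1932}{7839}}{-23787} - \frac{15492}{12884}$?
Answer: $- \frac{1015967866064}{200202643251} \approx -5.0747$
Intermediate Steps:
$t = -3142$ ($t = -5929 + 2787 = -3142$)
$\frac{\frac{\left(-4964 - 2089\right) \left(t + 4017\right)}{N{\left(-154 \right)}} - \frac{1932}{7839}}{-23787} - \frac{15492}{12884} = \frac{\frac{\left(-4964 - 2089\right) \left(-3142 + 4017\right)}{-67} - \frac{1932}{7839}}{-23787} - \frac{15492}{12884} = \left(\left(-7053\right) 875 \left(- \frac{1}{67}\right) - \frac{644}{2613}\right) \left(- \frac{1}{23787}\right) - \frac{3873}{3221} = \left(\left(-6171375\right) \left(- \frac{1}{67}\right) - \frac{644}{2613}\right) \left(- \frac{1}{23787}\right) - \frac{3873}{3221} = \left(\frac{6171375}{67} - \frac{644}{2613}\right) \left(- \frac{1}{23787}\right) - \frac{3873}{3221} = \frac{240682981}{2613} \left(- \frac{1}{23787}\right) - \frac{3873}{3221} = - \frac{240682981}{62155431} - \frac{3873}{3221} = - \frac{1015967866064}{200202643251}$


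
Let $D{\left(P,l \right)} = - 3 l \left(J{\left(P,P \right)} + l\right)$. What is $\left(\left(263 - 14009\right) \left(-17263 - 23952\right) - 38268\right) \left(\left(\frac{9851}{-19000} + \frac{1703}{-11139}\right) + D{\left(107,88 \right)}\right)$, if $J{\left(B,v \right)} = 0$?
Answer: $- \frac{464247967687813980043}{35273500} \approx -1.3161 \cdot 10^{13}$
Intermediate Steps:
$D{\left(P,l \right)} = - 3 l^{2}$ ($D{\left(P,l \right)} = - 3 l \left(0 + l\right) = - 3 l l = - 3 l^{2}$)
$\left(\left(263 - 14009\right) \left(-17263 - 23952\right) - 38268\right) \left(\left(\frac{9851}{-19000} + \frac{1703}{-11139}\right) + D{\left(107,88 \right)}\right) = \left(\left(263 - 14009\right) \left(-17263 - 23952\right) - 38268\right) \left(\left(\frac{9851}{-19000} + \frac{1703}{-11139}\right) - 3 \cdot 88^{2}\right) = \left(\left(-13746\right) \left(-41215\right) - 38268\right) \left(\left(9851 \left(- \frac{1}{19000}\right) + 1703 \left(- \frac{1}{11139}\right)\right) - 23232\right) = \left(566541390 - 38268\right) \left(\left(- \frac{9851}{19000} - \frac{1703}{11139}\right) - 23232\right) = 566503122 \left(- \frac{142087289}{211641000} - 23232\right) = 566503122 \left(- \frac{4916985799289}{211641000}\right) = - \frac{464247967687813980043}{35273500}$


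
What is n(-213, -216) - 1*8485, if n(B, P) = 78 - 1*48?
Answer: -8455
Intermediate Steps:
n(B, P) = 30 (n(B, P) = 78 - 48 = 30)
n(-213, -216) - 1*8485 = 30 - 1*8485 = 30 - 8485 = -8455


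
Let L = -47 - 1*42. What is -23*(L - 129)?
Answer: 5014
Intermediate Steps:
L = -89 (L = -47 - 42 = -89)
-23*(L - 129) = -23*(-89 - 129) = -23*(-218) = 5014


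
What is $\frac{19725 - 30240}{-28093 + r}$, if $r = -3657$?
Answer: $\frac{2103}{6350} \approx 0.33118$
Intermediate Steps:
$\frac{19725 - 30240}{-28093 + r} = \frac{19725 - 30240}{-28093 - 3657} = - \frac{10515}{-31750} = \left(-10515\right) \left(- \frac{1}{31750}\right) = \frac{2103}{6350}$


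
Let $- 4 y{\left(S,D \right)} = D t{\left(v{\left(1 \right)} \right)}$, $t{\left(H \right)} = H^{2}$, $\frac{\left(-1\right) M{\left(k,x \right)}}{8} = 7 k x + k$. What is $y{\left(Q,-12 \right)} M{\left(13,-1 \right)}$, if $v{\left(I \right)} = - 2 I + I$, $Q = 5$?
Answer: $1872$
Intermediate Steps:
$M{\left(k,x \right)} = - 8 k - 56 k x$ ($M{\left(k,x \right)} = - 8 \left(7 k x + k\right) = - 8 \left(k + 7 k x\right) = - 8 k - 56 k x$)
$v{\left(I \right)} = - I$
$y{\left(S,D \right)} = - \frac{D}{4}$ ($y{\left(S,D \right)} = - \frac{D \left(\left(-1\right) 1\right)^{2}}{4} = - \frac{D \left(-1\right)^{2}}{4} = - \frac{D 1}{4} = - \frac{D}{4}$)
$y{\left(Q,-12 \right)} M{\left(13,-1 \right)} = \left(- \frac{1}{4}\right) \left(-12\right) \left(\left(-8\right) 13 \left(1 + 7 \left(-1\right)\right)\right) = 3 \left(\left(-8\right) 13 \left(1 - 7\right)\right) = 3 \left(\left(-8\right) 13 \left(-6\right)\right) = 3 \cdot 624 = 1872$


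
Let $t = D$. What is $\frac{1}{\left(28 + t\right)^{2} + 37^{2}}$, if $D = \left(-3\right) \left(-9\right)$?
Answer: $\frac{1}{4394} \approx 0.00022758$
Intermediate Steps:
$D = 27$
$t = 27$
$\frac{1}{\left(28 + t\right)^{2} + 37^{2}} = \frac{1}{\left(28 + 27\right)^{2} + 37^{2}} = \frac{1}{55^{2} + 1369} = \frac{1}{3025 + 1369} = \frac{1}{4394}$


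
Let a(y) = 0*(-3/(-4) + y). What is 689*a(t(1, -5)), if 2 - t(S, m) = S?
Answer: 0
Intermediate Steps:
t(S, m) = 2 - S
a(y) = 0 (a(y) = 0*(-3*(-¼) + y) = 0*(¾ + y) = 0)
689*a(t(1, -5)) = 689*0 = 0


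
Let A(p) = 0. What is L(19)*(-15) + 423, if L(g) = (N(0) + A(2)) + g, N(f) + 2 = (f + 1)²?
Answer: 153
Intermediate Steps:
N(f) = -2 + (1 + f)² (N(f) = -2 + (f + 1)² = -2 + (1 + f)²)
L(g) = -1 + g (L(g) = ((-2 + (1 + 0)²) + 0) + g = ((-2 + 1²) + 0) + g = ((-2 + 1) + 0) + g = (-1 + 0) + g = -1 + g)
L(19)*(-15) + 423 = (-1 + 19)*(-15) + 423 = 18*(-15) + 423 = -270 + 423 = 153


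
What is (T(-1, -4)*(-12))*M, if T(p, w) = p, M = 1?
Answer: 12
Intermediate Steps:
(T(-1, -4)*(-12))*M = -1*(-12)*1 = 12*1 = 12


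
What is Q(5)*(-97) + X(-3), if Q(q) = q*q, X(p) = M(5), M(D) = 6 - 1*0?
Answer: -2419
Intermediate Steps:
M(D) = 6 (M(D) = 6 + 0 = 6)
X(p) = 6
Q(q) = q²
Q(5)*(-97) + X(-3) = 5²*(-97) + 6 = 25*(-97) + 6 = -2425 + 6 = -2419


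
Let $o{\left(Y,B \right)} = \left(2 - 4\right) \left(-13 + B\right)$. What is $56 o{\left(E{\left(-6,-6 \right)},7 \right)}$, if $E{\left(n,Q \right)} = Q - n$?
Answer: $672$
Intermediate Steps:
$o{\left(Y,B \right)} = 26 - 2 B$ ($o{\left(Y,B \right)} = - 2 \left(-13 + B\right) = 26 - 2 B$)
$56 o{\left(E{\left(-6,-6 \right)},7 \right)} = 56 \left(26 - 14\right) = 56 \cdot 12 = 672$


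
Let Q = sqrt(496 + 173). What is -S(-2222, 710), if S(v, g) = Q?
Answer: -sqrt(669) ≈ -25.865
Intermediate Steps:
Q = sqrt(669) ≈ 25.865
S(v, g) = sqrt(669)
-S(-2222, 710) = -sqrt(669)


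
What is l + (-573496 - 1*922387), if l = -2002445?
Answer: -3498328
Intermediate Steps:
l + (-573496 - 1*922387) = -2002445 + (-573496 - 1*922387) = -2002445 + (-573496 - 922387) = -2002445 - 1495883 = -3498328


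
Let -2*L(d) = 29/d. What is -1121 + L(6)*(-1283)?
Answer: 23755/12 ≈ 1979.6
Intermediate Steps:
L(d) = -29/(2*d)
-1121 + L(6)*(-1283) = -1121 - 29/2/6*(-1283) = -1121 - 29/2*1/6*(-1283) = -1121 - 29/12*(-1283) = -1121 + 37207/12 = 23755/12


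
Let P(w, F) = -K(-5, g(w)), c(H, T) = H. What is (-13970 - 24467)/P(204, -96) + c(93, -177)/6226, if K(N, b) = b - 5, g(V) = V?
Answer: 239327269/1238974 ≈ 193.17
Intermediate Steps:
K(N, b) = -5 + b
P(w, F) = 5 - w (P(w, F) = -(-5 + w) = 5 - w)
(-13970 - 24467)/P(204, -96) + c(93, -177)/6226 = (-13970 - 24467)/(5 - 1*204) + 93/6226 = -38437/(5 - 204) + 93*(1/6226) = -38437/(-199) + 93/6226 = -38437*(-1/199) + 93/6226 = 38437/199 + 93/6226 = 239327269/1238974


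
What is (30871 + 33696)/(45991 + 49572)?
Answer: 64567/95563 ≈ 0.67565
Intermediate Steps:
(30871 + 33696)/(45991 + 49572) = 64567/95563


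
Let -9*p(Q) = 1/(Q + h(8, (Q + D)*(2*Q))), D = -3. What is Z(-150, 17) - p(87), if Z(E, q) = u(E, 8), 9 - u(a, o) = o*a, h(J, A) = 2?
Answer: 968410/801 ≈ 1209.0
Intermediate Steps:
u(a, o) = 9 - a*o (u(a, o) = 9 - o*a = 9 - a*o)
Z(E, q) = 9 - 8*E (Z(E, q) = 9 - 1*E*8 = 9 - 8*E)
p(Q) = -1/(9*(2 + Q)) (p(Q) = -1/(9*(Q + 2)) = -1/(9*(2 + Q)))
Z(-150, 17) - p(87) = (9 - 8*(-150)) - (-1)/(18 + 9*87) = (9 + 1200) - (-1)/(18 + 783) = 1209 - (-1)/801 = 1209 - 1*(-1/801) = 1209 + 1/801 = 968410/801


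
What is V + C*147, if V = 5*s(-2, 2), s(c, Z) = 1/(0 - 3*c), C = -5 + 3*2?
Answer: 887/6 ≈ 147.83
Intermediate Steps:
C = 1 (C = -5 + 6 = 1)
s(c, Z) = -1/(3*c) (s(c, Z) = 1/(-3*c) = -1/(3*c))
V = ⅚ (V = 5*(-⅓/(-2)) = 5*(-⅓*(-½)) = 5*(⅙) = ⅚ ≈ 0.83333)
V + C*147 = ⅚ + 1*147 = ⅚ + 147 = 887/6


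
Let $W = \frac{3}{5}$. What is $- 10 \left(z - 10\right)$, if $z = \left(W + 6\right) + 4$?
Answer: $-6$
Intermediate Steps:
$W = \frac{3}{5}$ ($W = 3 \cdot \frac{1}{5} = \frac{3}{5} \approx 0.6$)
$z = \frac{53}{5}$ ($z = \left(\frac{3}{5} + 6\right) + 4 = \frac{33}{5} + 4 = \frac{53}{5} \approx 10.6$)
$- 10 \left(z - 10\right) = - 10 \left(\frac{53}{5} - 10\right) = \left(-10\right) \frac{3}{5} = -6$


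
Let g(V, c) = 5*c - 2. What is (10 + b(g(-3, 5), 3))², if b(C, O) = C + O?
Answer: 1296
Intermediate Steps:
g(V, c) = -2 + 5*c
(10 + b(g(-3, 5), 3))² = (10 + ((-2 + 5*5) + 3))² = (10 + ((-2 + 25) + 3))² = (10 + (23 + 3))² = (10 + 26)² = 36² = 1296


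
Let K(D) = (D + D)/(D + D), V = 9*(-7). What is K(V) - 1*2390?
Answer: -2389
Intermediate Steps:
V = -63
K(D) = 1 (K(D) = (2*D)/((2*D)) = (2*D)*(1/(2*D)) = 1)
K(V) - 1*2390 = 1 - 1*2390 = 1 - 2390 = -2389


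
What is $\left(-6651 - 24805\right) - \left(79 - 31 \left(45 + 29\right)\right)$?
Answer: $-29241$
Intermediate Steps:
$\left(-6651 - 24805\right) - \left(79 - 31 \left(45 + 29\right)\right) = -31456 + \left(31 \cdot 74 - 79\right) = -31456 + \left(2294 - 79\right) = -31456 + 2215 = -29241$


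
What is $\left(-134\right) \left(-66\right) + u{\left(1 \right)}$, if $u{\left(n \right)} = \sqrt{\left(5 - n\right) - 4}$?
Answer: $8844$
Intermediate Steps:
$u{\left(n \right)} = \sqrt{1 - n}$
$\left(-134\right) \left(-66\right) + u{\left(1 \right)} = \left(-134\right) \left(-66\right) + \sqrt{1 - 1} = 8844 + \sqrt{1 - 1} = 8844 + \sqrt{0} = 8844 + 0 = 8844$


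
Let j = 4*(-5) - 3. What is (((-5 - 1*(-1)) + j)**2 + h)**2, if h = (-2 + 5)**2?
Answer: 544644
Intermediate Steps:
h = 9 (h = 3**2 = 9)
j = -23 (j = -20 - 3 = -23)
(((-5 - 1*(-1)) + j)**2 + h)**2 = (((-5 - 1*(-1)) - 23)**2 + 9)**2 = (((-5 + 1) - 23)**2 + 9)**2 = ((-4 - 23)**2 + 9)**2 = ((-27)**2 + 9)**2 = (729 + 9)**2 = 738**2 = 544644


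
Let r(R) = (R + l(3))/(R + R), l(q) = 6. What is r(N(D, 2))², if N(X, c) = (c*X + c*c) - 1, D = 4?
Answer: 289/484 ≈ 0.59711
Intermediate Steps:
N(X, c) = -1 + c² + X*c (N(X, c) = (X*c + c²) - 1 = (c² + X*c) - 1 = -1 + c² + X*c)
r(R) = (6 + R)/(2*R) (r(R) = (R + 6)/(R + R) = (6 + R)/((2*R)) = (6 + R)*(1/(2*R)) = (6 + R)/(2*R))
r(N(D, 2))² = ((6 + (-1 + 2² + 4*2))/(2*(-1 + 2² + 4*2)))² = ((6 + (-1 + 4 + 8))/(2*(-1 + 4 + 8)))² = ((½)*(6 + 11)/11)² = ((½)*(1/11)*17)² = (17/22)² = 289/484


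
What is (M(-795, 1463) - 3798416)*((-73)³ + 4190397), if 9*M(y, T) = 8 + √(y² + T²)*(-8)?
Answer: -129952973115680/9 - 30411040*√2772394/9 ≈ -1.4445e+13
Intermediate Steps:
M(y, T) = 8/9 - 8*√(T² + y²)/9 (M(y, T) = (8 + √(y² + T²)*(-8))/9 = (8 + √(T² + y²)*(-8))/9 = (8 - 8*√(T² + y²))/9 = 8/9 - 8*√(T² + y²)/9)
(M(-795, 1463) - 3798416)*((-73)³ + 4190397) = ((8/9 - 8*√(1463² + (-795)²)/9) - 3798416)*((-73)³ + 4190397) = ((8/9 - 8*√(2140369 + 632025)/9) - 3798416)*(-389017 + 4190397) = ((8/9 - 8*√2772394/9) - 3798416)*3801380 = (-34185736/9 - 8*√2772394/9)*3801380 = -129952973115680/9 - 30411040*√2772394/9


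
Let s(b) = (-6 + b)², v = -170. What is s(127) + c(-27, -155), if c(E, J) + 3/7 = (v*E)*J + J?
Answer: -4878751/7 ≈ -6.9696e+5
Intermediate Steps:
c(E, J) = -3/7 + J - 170*E*J (c(E, J) = -3/7 + ((-170*E)*J + J) = -3/7 + (-170*E*J + J) = -3/7 + (J - 170*E*J) = -3/7 + J - 170*E*J)
s(127) + c(-27, -155) = (-6 + 127)² + (-3/7 - 155 - 170*(-27)*(-155)) = 121² + (-3/7 - 155 - 711450) = 14641 - 4981238/7 = -4878751/7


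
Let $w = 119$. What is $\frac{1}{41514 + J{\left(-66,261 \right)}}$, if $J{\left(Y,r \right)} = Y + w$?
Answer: $\frac{1}{41567} \approx 2.4058 \cdot 10^{-5}$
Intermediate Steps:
$J{\left(Y,r \right)} = 119 + Y$ ($J{\left(Y,r \right)} = Y + 119 = 119 + Y$)
$\frac{1}{41514 + J{\left(-66,261 \right)}} = \frac{1}{41514 + \left(119 - 66\right)} = \frac{1}{41514 + 53} = \frac{1}{41567}$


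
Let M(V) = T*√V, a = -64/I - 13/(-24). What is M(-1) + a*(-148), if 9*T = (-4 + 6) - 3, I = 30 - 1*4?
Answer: 22163/78 - I/9 ≈ 284.14 - 0.11111*I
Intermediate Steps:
I = 26 (I = 30 - 4 = 26)
T = -⅑ (T = ((-4 + 6) - 3)/9 = (2 - 3)/9 = (⅑)*(-1) = -⅑ ≈ -0.11111)
a = -599/312 (a = -64/26 - 13/(-24) = -64*1/26 - 13*(-1/24) = -32/13 + 13/24 = -599/312 ≈ -1.9199)
M(V) = -√V/9
M(-1) + a*(-148) = -I/9 - 599/312*(-148) = -I/9 + 22163/78 = 22163/78 - I/9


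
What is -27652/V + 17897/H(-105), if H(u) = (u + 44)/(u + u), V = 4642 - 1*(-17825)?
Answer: 84437612018/1370487 ≈ 61611.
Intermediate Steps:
V = 22467 (V = 4642 + 17825 = 22467)
H(u) = (44 + u)/(2*u) (H(u) = (44 + u)/((2*u)) = (44 + u)*(1/(2*u)) = (44 + u)/(2*u))
-27652/V + 17897/H(-105) = -27652/22467 + 17897/(((1/2)*(44 - 105)/(-105))) = -27652*1/22467 + 17897/(((1/2)*(-1/105)*(-61))) = -27652/22467 + 17897/(61/210) = -27652/22467 + 17897*(210/61) = -27652/22467 + 3758370/61 = 84437612018/1370487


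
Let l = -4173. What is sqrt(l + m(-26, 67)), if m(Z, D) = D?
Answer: I*sqrt(4106) ≈ 64.078*I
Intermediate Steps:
sqrt(l + m(-26, 67)) = sqrt(-4173 + 67) = sqrt(-4106) = I*sqrt(4106)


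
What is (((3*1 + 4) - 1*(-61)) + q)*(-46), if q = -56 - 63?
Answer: 2346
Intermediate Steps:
q = -119
(((3*1 + 4) - 1*(-61)) + q)*(-46) = (((3*1 + 4) - 1*(-61)) - 119)*(-46) = (((3 + 4) + 61) - 119)*(-46) = ((7 + 61) - 119)*(-46) = (68 - 119)*(-46) = -51*(-46) = 2346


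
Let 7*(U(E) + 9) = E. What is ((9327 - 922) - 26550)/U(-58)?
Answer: 127015/121 ≈ 1049.7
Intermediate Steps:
U(E) = -9 + E/7
((9327 - 922) - 26550)/U(-58) = ((9327 - 922) - 26550)/(-9 + (1/7)*(-58)) = (8405 - 26550)/(-9 - 58/7) = -18145/(-121/7) = -18145*(-7/121) = 127015/121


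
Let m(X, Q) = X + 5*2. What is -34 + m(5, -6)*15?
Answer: 191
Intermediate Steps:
m(X, Q) = 10 + X (m(X, Q) = X + 10 = 10 + X)
-34 + m(5, -6)*15 = -34 + (10 + 5)*15 = -34 + 15*15 = -34 + 225 = 191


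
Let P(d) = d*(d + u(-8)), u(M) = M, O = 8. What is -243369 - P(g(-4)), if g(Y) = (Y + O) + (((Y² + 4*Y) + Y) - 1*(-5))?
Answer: -243354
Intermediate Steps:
g(Y) = 13 + Y² + 6*Y (g(Y) = (Y + 8) + (((Y² + 4*Y) + Y) - 1*(-5)) = (8 + Y) + ((Y² + 5*Y) + 5) = (8 + Y) + (5 + Y² + 5*Y) = 13 + Y² + 6*Y)
P(d) = d*(-8 + d) (P(d) = d*(d - 8) = d*(-8 + d))
-243369 - P(g(-4)) = -243369 - (13 + (-4)² + 6*(-4))*(-8 + (13 + (-4)² + 6*(-4))) = -243369 - (13 + 16 - 24)*(-8 + (13 + 16 - 24)) = -243369 - 5*(-8 + 5) = -243369 - 5*(-3) = -243369 - 1*(-15) = -243369 + 15 = -243354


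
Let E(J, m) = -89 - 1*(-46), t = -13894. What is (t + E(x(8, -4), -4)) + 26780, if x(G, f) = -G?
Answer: 12843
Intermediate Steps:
E(J, m) = -43 (E(J, m) = -89 + 46 = -43)
(t + E(x(8, -4), -4)) + 26780 = (-13894 - 43) + 26780 = -13937 + 26780 = 12843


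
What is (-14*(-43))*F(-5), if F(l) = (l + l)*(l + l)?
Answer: 60200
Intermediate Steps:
F(l) = 4*l**2 (F(l) = (2*l)*(2*l) = 4*l**2)
(-14*(-43))*F(-5) = (-14*(-43))*(4*(-5)**2) = 602*(4*25) = 602*100 = 60200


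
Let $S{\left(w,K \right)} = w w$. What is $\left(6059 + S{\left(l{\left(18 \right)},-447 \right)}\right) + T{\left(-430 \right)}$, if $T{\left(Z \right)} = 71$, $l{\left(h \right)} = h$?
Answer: $6454$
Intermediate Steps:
$S{\left(w,K \right)} = w^{2}$
$\left(6059 + S{\left(l{\left(18 \right)},-447 \right)}\right) + T{\left(-430 \right)} = \left(6059 + 18^{2}\right) + 71 = \left(6059 + 324\right) + 71 = 6383 + 71 = 6454$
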